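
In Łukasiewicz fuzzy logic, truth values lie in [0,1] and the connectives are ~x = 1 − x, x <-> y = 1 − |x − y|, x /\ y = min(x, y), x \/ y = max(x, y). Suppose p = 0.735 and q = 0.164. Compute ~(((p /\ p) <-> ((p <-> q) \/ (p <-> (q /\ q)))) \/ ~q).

0.164

p /\ p = min(0.735, 0.735) = 0.735
p <-> q = 1 − |0.735 − 0.164| = 1 − 0.571 = 0.429
q /\ q = min(0.164, 0.164) = 0.164
p <-> (q /\ q) = 1 − |0.735 − 0.164| = 1 − 0.571 = 0.429
(p <-> q) \/ (p <-> (q /\ q)) = max(0.429, 0.429) = 0.429
(p /\ p) <-> ((p <-> q) \/ (p <-> (q /\ q))) = 1 − |0.735 − 0.429| = 1 − 0.306 = 0.694
~q = 1 − 0.164 = 0.836
((p /\ p) <-> ((p <-> q) \/ (p <-> (q /\ q)))) \/ ~q = max(0.694, 0.836) = 0.836
~(((p /\ p) <-> ((p <-> q) \/ (p <-> (q /\ q)))) \/ ~q) = 1 − 0.836 = 0.164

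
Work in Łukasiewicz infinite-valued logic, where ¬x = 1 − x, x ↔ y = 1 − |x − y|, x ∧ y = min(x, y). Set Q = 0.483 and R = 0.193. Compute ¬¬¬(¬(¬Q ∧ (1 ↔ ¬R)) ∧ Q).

¬Q = 1 − 0.483 = 0.517
¬R = 1 − 0.193 = 0.807
1 ↔ ¬R = 1 − |1.000 − 0.807| = 1 − 0.193 = 0.807
¬Q ∧ (1 ↔ ¬R) = min(0.517, 0.807) = 0.517
¬(¬Q ∧ (1 ↔ ¬R)) = 1 − 0.517 = 0.483
¬(¬Q ∧ (1 ↔ ¬R)) ∧ Q = min(0.483, 0.483) = 0.483
¬(¬(¬Q ∧ (1 ↔ ¬R)) ∧ Q) = 1 − 0.483 = 0.517
¬¬(¬(¬Q ∧ (1 ↔ ¬R)) ∧ Q) = 1 − 0.517 = 0.483
¬¬¬(¬(¬Q ∧ (1 ↔ ¬R)) ∧ Q) = 1 − 0.483 = 0.517

0.517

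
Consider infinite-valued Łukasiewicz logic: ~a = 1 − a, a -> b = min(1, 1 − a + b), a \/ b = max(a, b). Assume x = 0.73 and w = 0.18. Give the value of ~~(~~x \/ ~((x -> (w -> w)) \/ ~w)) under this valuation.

~x = 1 − 0.73 = 0.27
~~x = 1 − 0.27 = 0.73
w -> w = min(1, 1 − 0.18 + 0.18) = min(1, 1.00) = 1.00
x -> (w -> w) = min(1, 1 − 0.73 + 1.00) = min(1, 1.27) = 1.00
~w = 1 − 0.18 = 0.82
(x -> (w -> w)) \/ ~w = max(1.00, 0.82) = 1.00
~((x -> (w -> w)) \/ ~w) = 1 − 1.00 = 0.00
~~x \/ ~((x -> (w -> w)) \/ ~w) = max(0.73, 0.00) = 0.73
~(~~x \/ ~((x -> (w -> w)) \/ ~w)) = 1 − 0.73 = 0.27
~~(~~x \/ ~((x -> (w -> w)) \/ ~w)) = 1 − 0.27 = 0.73

0.73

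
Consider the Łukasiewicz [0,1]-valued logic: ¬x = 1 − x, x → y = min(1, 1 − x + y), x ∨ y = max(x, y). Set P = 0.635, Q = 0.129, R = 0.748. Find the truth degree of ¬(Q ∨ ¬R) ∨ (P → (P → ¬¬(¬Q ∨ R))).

¬R = 1 − 0.748 = 0.252
Q ∨ ¬R = max(0.129, 0.252) = 0.252
¬(Q ∨ ¬R) = 1 − 0.252 = 0.748
¬Q = 1 − 0.129 = 0.871
¬Q ∨ R = max(0.871, 0.748) = 0.871
¬(¬Q ∨ R) = 1 − 0.871 = 0.129
¬¬(¬Q ∨ R) = 1 − 0.129 = 0.871
P → ¬¬(¬Q ∨ R) = min(1, 1 − 0.635 + 0.871) = min(1, 1.236) = 1.000
P → (P → ¬¬(¬Q ∨ R)) = min(1, 1 − 0.635 + 1.000) = min(1, 1.365) = 1.000
¬(Q ∨ ¬R) ∨ (P → (P → ¬¬(¬Q ∨ R))) = max(0.748, 1.000) = 1.000

1.000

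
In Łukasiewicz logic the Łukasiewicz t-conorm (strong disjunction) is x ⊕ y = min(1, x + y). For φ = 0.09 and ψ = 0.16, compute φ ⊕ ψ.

φ ⊕ ψ = min(1, 0.09 + 0.16) = min(1, 0.25) = 0.25
For comparison, the Gödel t-conorm max(x, y) would give 0.16.

0.25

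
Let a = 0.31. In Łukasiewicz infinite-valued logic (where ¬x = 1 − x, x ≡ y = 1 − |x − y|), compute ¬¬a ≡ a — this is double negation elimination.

¬a = 1 − 0.31 = 0.69
¬¬a = 1 − 0.69 = 0.31
¬¬a ≡ a = 1 − |0.31 − 0.31| = 1 − 0.00 = 1.00
(As expected: always 1 in Ł∞ since negation is involutive.)

1.00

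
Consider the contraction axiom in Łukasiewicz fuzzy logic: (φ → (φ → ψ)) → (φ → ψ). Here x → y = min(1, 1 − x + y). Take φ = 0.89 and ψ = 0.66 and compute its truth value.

φ → ψ = min(1, 1 − 0.89 + 0.66) = min(1, 0.77) = 0.77
φ → (φ → ψ) = min(1, 1 − 0.89 + 0.77) = min(1, 0.88) = 0.88
(φ → (φ → ψ)) → (φ → ψ) = min(1, 1 − 0.88 + 0.77) = min(1, 0.89) = 0.89
(The value 0.89 < 1 shows this instance is not satisfied; fails in Ł∞ (the t-norm is not idempotent).)

0.89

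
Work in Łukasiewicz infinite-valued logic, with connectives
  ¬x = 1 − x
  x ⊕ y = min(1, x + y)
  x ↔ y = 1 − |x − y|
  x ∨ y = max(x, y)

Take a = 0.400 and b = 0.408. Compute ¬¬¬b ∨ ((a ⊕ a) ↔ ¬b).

0.792

¬b = 1 − 0.408 = 0.592
¬¬b = 1 − 0.592 = 0.408
¬¬¬b = 1 − 0.408 = 0.592
a ⊕ a = min(1, 0.400 + 0.400) = min(1, 0.800) = 0.800
(a ⊕ a) ↔ ¬b = 1 − |0.800 − 0.592| = 1 − 0.208 = 0.792
¬¬¬b ∨ ((a ⊕ a) ↔ ¬b) = max(0.592, 0.792) = 0.792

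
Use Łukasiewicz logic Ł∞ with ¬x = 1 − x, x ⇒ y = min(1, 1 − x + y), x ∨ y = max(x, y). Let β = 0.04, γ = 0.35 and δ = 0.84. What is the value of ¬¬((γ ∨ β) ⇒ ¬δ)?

0.81

γ ∨ β = max(0.35, 0.04) = 0.35
¬δ = 1 − 0.84 = 0.16
(γ ∨ β) ⇒ ¬δ = min(1, 1 − 0.35 + 0.16) = min(1, 0.81) = 0.81
¬((γ ∨ β) ⇒ ¬δ) = 1 − 0.81 = 0.19
¬¬((γ ∨ β) ⇒ ¬δ) = 1 − 0.19 = 0.81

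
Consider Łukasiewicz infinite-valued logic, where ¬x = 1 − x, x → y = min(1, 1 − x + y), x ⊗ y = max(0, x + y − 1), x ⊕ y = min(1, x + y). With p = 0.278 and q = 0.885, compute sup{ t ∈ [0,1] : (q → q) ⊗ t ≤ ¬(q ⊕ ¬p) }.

0.000

q → q = min(1, 1 − 0.885 + 0.885) = min(1, 1.000) = 1.000
So the left factor is q → q = 1.000.
¬p = 1 − 0.278 = 0.722
q ⊕ ¬p = min(1, 0.885 + 0.722) = min(1, 1.607) = 1.000
¬(q ⊕ ¬p) = 1 − 1.000 = 0.000
So the right-hand bound is ¬(q ⊕ ¬p) = 0.000.
The residuum of the Łukasiewicz t-norm gives the supremum: min(1, 1 − 1.000 + 0.000).
1 − 1.000 + 0.000 = 0.000, so t = min(1, 0.000) = 0.000.
Check: 1.000 ⊗ 0.000 = max(0, 0.000) = 0.000 ≤ 0.000.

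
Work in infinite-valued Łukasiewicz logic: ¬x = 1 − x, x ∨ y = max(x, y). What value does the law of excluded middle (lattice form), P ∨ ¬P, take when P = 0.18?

0.82

¬P = 1 − 0.18 = 0.82
P ∨ ¬P = max(0.18, 0.82) = 0.82
(The value 0.82 < 1 shows this instance is not satisfied; not a Ł∞-tautology — its value is max(a, 1−a).)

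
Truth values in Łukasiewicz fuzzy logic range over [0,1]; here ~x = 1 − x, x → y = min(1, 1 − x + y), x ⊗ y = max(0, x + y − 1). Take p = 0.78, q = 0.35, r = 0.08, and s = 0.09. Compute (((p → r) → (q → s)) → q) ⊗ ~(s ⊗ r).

0.35

p → r = min(1, 1 − 0.78 + 0.08) = min(1, 0.30) = 0.30
q → s = min(1, 1 − 0.35 + 0.09) = min(1, 0.74) = 0.74
(p → r) → (q → s) = min(1, 1 − 0.30 + 0.74) = min(1, 1.44) = 1.00
((p → r) → (q → s)) → q = min(1, 1 − 1.00 + 0.35) = min(1, 0.35) = 0.35
s ⊗ r = max(0, 0.09 + 0.08 − 1) = max(0, -0.83) = 0.00
~(s ⊗ r) = 1 − 0.00 = 1.00
(((p → r) → (q → s)) → q) ⊗ ~(s ⊗ r) = max(0, 0.35 + 1.00 − 1) = max(0, 0.35) = 0.35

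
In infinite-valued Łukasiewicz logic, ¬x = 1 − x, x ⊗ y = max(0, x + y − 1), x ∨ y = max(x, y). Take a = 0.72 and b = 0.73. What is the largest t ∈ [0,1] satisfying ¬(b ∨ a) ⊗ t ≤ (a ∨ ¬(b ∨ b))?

1.00

b ∨ a = max(0.73, 0.72) = 0.73
¬(b ∨ a) = 1 − 0.73 = 0.27
So the left factor is ¬(b ∨ a) = 0.27.
b ∨ b = max(0.73, 0.73) = 0.73
¬(b ∨ b) = 1 − 0.73 = 0.27
a ∨ ¬(b ∨ b) = max(0.72, 0.27) = 0.72
So the right-hand bound is a ∨ ¬(b ∨ b) = 0.72.
The residuum of the Łukasiewicz t-norm gives the supremum: min(1, 1 − 0.27 + 0.72).
1 − 0.27 + 0.72 = 1.45, so t = min(1, 1.45) = 1.00.
Check: 0.27 ⊗ 1.00 = max(0, 0.27) = 0.27 ≤ 0.72.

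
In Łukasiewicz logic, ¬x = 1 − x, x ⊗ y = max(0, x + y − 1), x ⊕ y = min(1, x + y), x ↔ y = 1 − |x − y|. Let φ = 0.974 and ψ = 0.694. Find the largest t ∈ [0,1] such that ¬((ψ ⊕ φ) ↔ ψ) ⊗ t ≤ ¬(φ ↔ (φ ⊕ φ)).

0.720

ψ ⊕ φ = min(1, 0.694 + 0.974) = min(1, 1.668) = 1.000
(ψ ⊕ φ) ↔ ψ = 1 − |1.000 − 0.694| = 1 − 0.306 = 0.694
¬((ψ ⊕ φ) ↔ ψ) = 1 − 0.694 = 0.306
So the left factor is ¬((ψ ⊕ φ) ↔ ψ) = 0.306.
φ ⊕ φ = min(1, 0.974 + 0.974) = min(1, 1.948) = 1.000
φ ↔ (φ ⊕ φ) = 1 − |0.974 − 1.000| = 1 − 0.026 = 0.974
¬(φ ↔ (φ ⊕ φ)) = 1 − 0.974 = 0.026
So the right-hand bound is ¬(φ ↔ (φ ⊕ φ)) = 0.026.
The residuum of the Łukasiewicz t-norm gives the supremum: min(1, 1 − 0.306 + 0.026).
1 − 0.306 + 0.026 = 0.720, so t = min(1, 0.720) = 0.720.
Check: 0.306 ⊗ 0.720 = max(0, 0.026) = 0.026 ≤ 0.026.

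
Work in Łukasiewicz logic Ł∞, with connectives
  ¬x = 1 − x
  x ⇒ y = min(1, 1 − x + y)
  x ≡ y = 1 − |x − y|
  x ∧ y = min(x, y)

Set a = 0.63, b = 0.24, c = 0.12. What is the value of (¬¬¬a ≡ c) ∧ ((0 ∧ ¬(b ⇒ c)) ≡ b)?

0.75

¬a = 1 − 0.63 = 0.37
¬¬a = 1 − 0.37 = 0.63
¬¬¬a = 1 − 0.63 = 0.37
¬¬¬a ≡ c = 1 − |0.37 − 0.12| = 1 − 0.25 = 0.75
b ⇒ c = min(1, 1 − 0.24 + 0.12) = min(1, 0.88) = 0.88
¬(b ⇒ c) = 1 − 0.88 = 0.12
0 ∧ ¬(b ⇒ c) = min(0.00, 0.12) = 0.00
(0 ∧ ¬(b ⇒ c)) ≡ b = 1 − |0.00 − 0.24| = 1 − 0.24 = 0.76
(¬¬¬a ≡ c) ∧ ((0 ∧ ¬(b ⇒ c)) ≡ b) = min(0.75, 0.76) = 0.75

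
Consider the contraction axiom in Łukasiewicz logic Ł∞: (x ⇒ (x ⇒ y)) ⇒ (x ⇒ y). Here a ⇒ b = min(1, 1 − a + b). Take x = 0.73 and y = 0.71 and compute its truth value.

0.98

x ⇒ y = min(1, 1 − 0.73 + 0.71) = min(1, 0.98) = 0.98
x ⇒ (x ⇒ y) = min(1, 1 − 0.73 + 0.98) = min(1, 1.25) = 1.00
(x ⇒ (x ⇒ y)) ⇒ (x ⇒ y) = min(1, 1 − 1.00 + 0.98) = min(1, 0.98) = 0.98
(The value 0.98 < 1 shows this instance is not satisfied; fails in Ł∞ (the t-norm is not idempotent).)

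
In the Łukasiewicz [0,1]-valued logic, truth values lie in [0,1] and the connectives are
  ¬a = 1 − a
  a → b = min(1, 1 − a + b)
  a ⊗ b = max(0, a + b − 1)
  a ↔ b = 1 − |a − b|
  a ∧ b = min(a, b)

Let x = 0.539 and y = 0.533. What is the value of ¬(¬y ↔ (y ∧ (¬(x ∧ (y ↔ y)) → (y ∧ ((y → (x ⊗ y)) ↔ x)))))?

¬y = 1 − 0.533 = 0.467
y ↔ y = 1 − |0.533 − 0.533| = 1 − 0.000 = 1.000
x ∧ (y ↔ y) = min(0.539, 1.000) = 0.539
¬(x ∧ (y ↔ y)) = 1 − 0.539 = 0.461
x ⊗ y = max(0, 0.539 + 0.533 − 1) = max(0, 0.072) = 0.072
y → (x ⊗ y) = min(1, 1 − 0.533 + 0.072) = min(1, 0.539) = 0.539
(y → (x ⊗ y)) ↔ x = 1 − |0.539 − 0.539| = 1 − 0.000 = 1.000
y ∧ ((y → (x ⊗ y)) ↔ x) = min(0.533, 1.000) = 0.533
¬(x ∧ (y ↔ y)) → (y ∧ ((y → (x ⊗ y)) ↔ x)) = min(1, 1 − 0.461 + 0.533) = min(1, 1.072) = 1.000
y ∧ (¬(x ∧ (y ↔ y)) → (y ∧ ((y → (x ⊗ y)) ↔ x))) = min(0.533, 1.000) = 0.533
¬y ↔ (y ∧ (¬(x ∧ (y ↔ y)) → (y ∧ ((y → (x ⊗ y)) ↔ x)))) = 1 − |0.467 − 0.533| = 1 − 0.066 = 0.934
¬(¬y ↔ (y ∧ (¬(x ∧ (y ↔ y)) → (y ∧ ((y → (x ⊗ y)) ↔ x))))) = 1 − 0.934 = 0.066

0.066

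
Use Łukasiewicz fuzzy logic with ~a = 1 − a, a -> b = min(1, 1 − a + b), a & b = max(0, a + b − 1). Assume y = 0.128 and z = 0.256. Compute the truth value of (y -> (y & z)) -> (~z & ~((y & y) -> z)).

y & z = max(0, 0.128 + 0.256 − 1) = max(0, -0.616) = 0.000
y -> (y & z) = min(1, 1 − 0.128 + 0.000) = min(1, 0.872) = 0.872
~z = 1 − 0.256 = 0.744
y & y = max(0, 0.128 + 0.128 − 1) = max(0, -0.744) = 0.000
(y & y) -> z = min(1, 1 − 0.000 + 0.256) = min(1, 1.256) = 1.000
~((y & y) -> z) = 1 − 1.000 = 0.000
~z & ~((y & y) -> z) = max(0, 0.744 + 0.000 − 1) = max(0, -0.256) = 0.000
(y -> (y & z)) -> (~z & ~((y & y) -> z)) = min(1, 1 − 0.872 + 0.000) = min(1, 0.128) = 0.128

0.128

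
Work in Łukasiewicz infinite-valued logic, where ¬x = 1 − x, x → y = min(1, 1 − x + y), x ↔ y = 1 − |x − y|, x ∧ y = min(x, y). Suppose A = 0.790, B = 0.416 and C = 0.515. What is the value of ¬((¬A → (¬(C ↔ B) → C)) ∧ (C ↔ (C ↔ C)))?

0.485

¬A = 1 − 0.790 = 0.210
C ↔ B = 1 − |0.515 − 0.416| = 1 − 0.099 = 0.901
¬(C ↔ B) = 1 − 0.901 = 0.099
¬(C ↔ B) → C = min(1, 1 − 0.099 + 0.515) = min(1, 1.416) = 1.000
¬A → (¬(C ↔ B) → C) = min(1, 1 − 0.210 + 1.000) = min(1, 1.790) = 1.000
C ↔ C = 1 − |0.515 − 0.515| = 1 − 0.000 = 1.000
C ↔ (C ↔ C) = 1 − |0.515 − 1.000| = 1 − 0.485 = 0.515
(¬A → (¬(C ↔ B) → C)) ∧ (C ↔ (C ↔ C)) = min(1.000, 0.515) = 0.515
¬((¬A → (¬(C ↔ B) → C)) ∧ (C ↔ (C ↔ C))) = 1 − 0.515 = 0.485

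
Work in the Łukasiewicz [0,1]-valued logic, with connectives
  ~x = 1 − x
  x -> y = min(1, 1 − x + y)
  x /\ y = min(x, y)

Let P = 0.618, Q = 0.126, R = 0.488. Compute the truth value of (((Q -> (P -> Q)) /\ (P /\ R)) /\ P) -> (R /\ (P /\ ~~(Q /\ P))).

P -> Q = min(1, 1 − 0.618 + 0.126) = min(1, 0.508) = 0.508
Q -> (P -> Q) = min(1, 1 − 0.126 + 0.508) = min(1, 1.382) = 1.000
P /\ R = min(0.618, 0.488) = 0.488
(Q -> (P -> Q)) /\ (P /\ R) = min(1.000, 0.488) = 0.488
((Q -> (P -> Q)) /\ (P /\ R)) /\ P = min(0.488, 0.618) = 0.488
Q /\ P = min(0.126, 0.618) = 0.126
~(Q /\ P) = 1 − 0.126 = 0.874
~~(Q /\ P) = 1 − 0.874 = 0.126
P /\ ~~(Q /\ P) = min(0.618, 0.126) = 0.126
R /\ (P /\ ~~(Q /\ P)) = min(0.488, 0.126) = 0.126
(((Q -> (P -> Q)) /\ (P /\ R)) /\ P) -> (R /\ (P /\ ~~(Q /\ P))) = min(1, 1 − 0.488 + 0.126) = min(1, 0.638) = 0.638

0.638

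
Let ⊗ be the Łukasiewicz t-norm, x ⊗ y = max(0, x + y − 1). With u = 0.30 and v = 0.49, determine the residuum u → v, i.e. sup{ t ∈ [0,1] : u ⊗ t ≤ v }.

1.00

The residuum of the Łukasiewicz t-norm gives the supremum: min(1, 1 − 0.30 + 0.49).
1 − 0.30 + 0.49 = 1.19, so t = min(1, 1.19) = 1.00.
Check: 0.30 ⊗ 1.00 = max(0, 0.30) = 0.30 ≤ 0.49.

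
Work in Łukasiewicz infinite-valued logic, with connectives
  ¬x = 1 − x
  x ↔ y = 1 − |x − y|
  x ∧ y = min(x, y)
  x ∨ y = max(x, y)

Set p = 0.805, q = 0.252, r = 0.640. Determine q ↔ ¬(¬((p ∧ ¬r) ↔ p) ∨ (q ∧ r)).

0.697

¬r = 1 − 0.640 = 0.360
p ∧ ¬r = min(0.805, 0.360) = 0.360
(p ∧ ¬r) ↔ p = 1 − |0.360 − 0.805| = 1 − 0.445 = 0.555
¬((p ∧ ¬r) ↔ p) = 1 − 0.555 = 0.445
q ∧ r = min(0.252, 0.640) = 0.252
¬((p ∧ ¬r) ↔ p) ∨ (q ∧ r) = max(0.445, 0.252) = 0.445
¬(¬((p ∧ ¬r) ↔ p) ∨ (q ∧ r)) = 1 − 0.445 = 0.555
q ↔ ¬(¬((p ∧ ¬r) ↔ p) ∨ (q ∧ r)) = 1 − |0.252 − 0.555| = 1 − 0.303 = 0.697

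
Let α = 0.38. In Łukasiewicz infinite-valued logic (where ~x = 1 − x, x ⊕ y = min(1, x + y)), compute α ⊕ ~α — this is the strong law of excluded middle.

~α = 1 − 0.38 = 0.62
α ⊕ ~α = min(1, 0.38 + 0.62) = min(1, 1.00) = 1.00
(As expected: always 1 in Ł∞ since a ⊕ (1−a) = 1.)

1.00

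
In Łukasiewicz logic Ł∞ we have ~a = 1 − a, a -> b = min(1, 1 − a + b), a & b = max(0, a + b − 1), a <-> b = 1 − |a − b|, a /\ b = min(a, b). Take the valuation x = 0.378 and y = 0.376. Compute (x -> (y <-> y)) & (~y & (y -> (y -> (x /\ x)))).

y <-> y = 1 − |0.376 − 0.376| = 1 − 0.000 = 1.000
x -> (y <-> y) = min(1, 1 − 0.378 + 1.000) = min(1, 1.622) = 1.000
~y = 1 − 0.376 = 0.624
x /\ x = min(0.378, 0.378) = 0.378
y -> (x /\ x) = min(1, 1 − 0.376 + 0.378) = min(1, 1.002) = 1.000
y -> (y -> (x /\ x)) = min(1, 1 − 0.376 + 1.000) = min(1, 1.624) = 1.000
~y & (y -> (y -> (x /\ x))) = max(0, 0.624 + 1.000 − 1) = max(0, 0.624) = 0.624
(x -> (y <-> y)) & (~y & (y -> (y -> (x /\ x)))) = max(0, 1.000 + 0.624 − 1) = max(0, 0.624) = 0.624

0.624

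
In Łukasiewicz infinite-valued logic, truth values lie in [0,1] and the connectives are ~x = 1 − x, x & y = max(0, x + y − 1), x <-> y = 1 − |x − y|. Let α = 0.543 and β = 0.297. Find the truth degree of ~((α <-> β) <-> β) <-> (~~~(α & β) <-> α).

α <-> β = 1 − |0.543 − 0.297| = 1 − 0.246 = 0.754
(α <-> β) <-> β = 1 − |0.754 − 0.297| = 1 − 0.457 = 0.543
~((α <-> β) <-> β) = 1 − 0.543 = 0.457
α & β = max(0, 0.543 + 0.297 − 1) = max(0, -0.160) = 0.000
~(α & β) = 1 − 0.000 = 1.000
~~(α & β) = 1 − 1.000 = 0.000
~~~(α & β) = 1 − 0.000 = 1.000
~~~(α & β) <-> α = 1 − |1.000 − 0.543| = 1 − 0.457 = 0.543
~((α <-> β) <-> β) <-> (~~~(α & β) <-> α) = 1 − |0.457 − 0.543| = 1 − 0.086 = 0.914

0.914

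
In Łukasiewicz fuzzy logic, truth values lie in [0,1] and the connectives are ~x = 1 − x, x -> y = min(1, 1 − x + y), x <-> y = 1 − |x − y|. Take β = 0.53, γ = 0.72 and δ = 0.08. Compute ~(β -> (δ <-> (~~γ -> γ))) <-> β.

~γ = 1 − 0.72 = 0.28
~~γ = 1 − 0.28 = 0.72
~~γ -> γ = min(1, 1 − 0.72 + 0.72) = min(1, 1.00) = 1.00
δ <-> (~~γ -> γ) = 1 − |0.08 − 1.00| = 1 − 0.92 = 0.08
β -> (δ <-> (~~γ -> γ)) = min(1, 1 − 0.53 + 0.08) = min(1, 0.55) = 0.55
~(β -> (δ <-> (~~γ -> γ))) = 1 − 0.55 = 0.45
~(β -> (δ <-> (~~γ -> γ))) <-> β = 1 − |0.45 − 0.53| = 1 − 0.08 = 0.92

0.92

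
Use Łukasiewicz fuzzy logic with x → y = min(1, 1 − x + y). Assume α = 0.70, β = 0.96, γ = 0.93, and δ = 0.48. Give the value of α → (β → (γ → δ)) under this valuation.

0.89

γ → δ = min(1, 1 − 0.93 + 0.48) = min(1, 0.55) = 0.55
β → (γ → δ) = min(1, 1 − 0.96 + 0.55) = min(1, 0.59) = 0.59
α → (β → (γ → δ)) = min(1, 1 − 0.70 + 0.59) = min(1, 0.89) = 0.89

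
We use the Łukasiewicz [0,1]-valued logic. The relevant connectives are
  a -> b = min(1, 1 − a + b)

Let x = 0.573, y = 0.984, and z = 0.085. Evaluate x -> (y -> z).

0.528

y -> z = min(1, 1 − 0.984 + 0.085) = min(1, 0.101) = 0.101
x -> (y -> z) = min(1, 1 − 0.573 + 0.101) = min(1, 0.528) = 0.528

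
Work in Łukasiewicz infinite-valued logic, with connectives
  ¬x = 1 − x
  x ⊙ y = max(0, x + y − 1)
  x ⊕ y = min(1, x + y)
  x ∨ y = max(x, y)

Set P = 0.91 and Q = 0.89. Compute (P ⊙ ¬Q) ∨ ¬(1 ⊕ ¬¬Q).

0.02

¬Q = 1 − 0.89 = 0.11
P ⊙ ¬Q = max(0, 0.91 + 0.11 − 1) = max(0, 0.02) = 0.02
¬¬Q = 1 − 0.11 = 0.89
1 ⊕ ¬¬Q = min(1, 1.00 + 0.89) = min(1, 1.89) = 1.00
¬(1 ⊕ ¬¬Q) = 1 − 1.00 = 0.00
(P ⊙ ¬Q) ∨ ¬(1 ⊕ ¬¬Q) = max(0.02, 0.00) = 0.02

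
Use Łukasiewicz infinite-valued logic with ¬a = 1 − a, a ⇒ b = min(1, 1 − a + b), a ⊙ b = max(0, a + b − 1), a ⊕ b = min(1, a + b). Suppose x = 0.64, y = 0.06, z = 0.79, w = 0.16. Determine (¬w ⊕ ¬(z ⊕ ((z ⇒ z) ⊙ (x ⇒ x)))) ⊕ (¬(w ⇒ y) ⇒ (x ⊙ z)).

¬w = 1 − 0.16 = 0.84
z ⇒ z = min(1, 1 − 0.79 + 0.79) = min(1, 1.00) = 1.00
x ⇒ x = min(1, 1 − 0.64 + 0.64) = min(1, 1.00) = 1.00
(z ⇒ z) ⊙ (x ⇒ x) = max(0, 1.00 + 1.00 − 1) = max(0, 1.00) = 1.00
z ⊕ ((z ⇒ z) ⊙ (x ⇒ x)) = min(1, 0.79 + 1.00) = min(1, 1.79) = 1.00
¬(z ⊕ ((z ⇒ z) ⊙ (x ⇒ x))) = 1 − 1.00 = 0.00
¬w ⊕ ¬(z ⊕ ((z ⇒ z) ⊙ (x ⇒ x))) = min(1, 0.84 + 0.00) = min(1, 0.84) = 0.84
w ⇒ y = min(1, 1 − 0.16 + 0.06) = min(1, 0.90) = 0.90
¬(w ⇒ y) = 1 − 0.90 = 0.10
x ⊙ z = max(0, 0.64 + 0.79 − 1) = max(0, 0.43) = 0.43
¬(w ⇒ y) ⇒ (x ⊙ z) = min(1, 1 − 0.10 + 0.43) = min(1, 1.33) = 1.00
(¬w ⊕ ¬(z ⊕ ((z ⇒ z) ⊙ (x ⇒ x)))) ⊕ (¬(w ⇒ y) ⇒ (x ⊙ z)) = min(1, 0.84 + 1.00) = min(1, 1.84) = 1.00

1.00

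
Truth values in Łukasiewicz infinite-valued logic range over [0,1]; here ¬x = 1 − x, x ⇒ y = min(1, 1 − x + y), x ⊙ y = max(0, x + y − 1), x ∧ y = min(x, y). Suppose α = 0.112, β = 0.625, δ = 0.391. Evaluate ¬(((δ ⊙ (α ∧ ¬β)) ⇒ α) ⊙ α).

¬β = 1 − 0.625 = 0.375
α ∧ ¬β = min(0.112, 0.375) = 0.112
δ ⊙ (α ∧ ¬β) = max(0, 0.391 + 0.112 − 1) = max(0, -0.497) = 0.000
(δ ⊙ (α ∧ ¬β)) ⇒ α = min(1, 1 − 0.000 + 0.112) = min(1, 1.112) = 1.000
((δ ⊙ (α ∧ ¬β)) ⇒ α) ⊙ α = max(0, 1.000 + 0.112 − 1) = max(0, 0.112) = 0.112
¬(((δ ⊙ (α ∧ ¬β)) ⇒ α) ⊙ α) = 1 − 0.112 = 0.888

0.888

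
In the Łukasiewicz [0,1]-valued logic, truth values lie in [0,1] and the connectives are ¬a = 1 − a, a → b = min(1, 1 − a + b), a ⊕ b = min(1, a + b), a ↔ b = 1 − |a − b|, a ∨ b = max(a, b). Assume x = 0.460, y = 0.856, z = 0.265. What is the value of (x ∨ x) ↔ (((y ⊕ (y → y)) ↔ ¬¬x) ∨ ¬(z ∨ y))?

1.000

x ∨ x = max(0.460, 0.460) = 0.460
y → y = min(1, 1 − 0.856 + 0.856) = min(1, 1.000) = 1.000
y ⊕ (y → y) = min(1, 0.856 + 1.000) = min(1, 1.856) = 1.000
¬x = 1 − 0.460 = 0.540
¬¬x = 1 − 0.540 = 0.460
(y ⊕ (y → y)) ↔ ¬¬x = 1 − |1.000 − 0.460| = 1 − 0.540 = 0.460
z ∨ y = max(0.265, 0.856) = 0.856
¬(z ∨ y) = 1 − 0.856 = 0.144
((y ⊕ (y → y)) ↔ ¬¬x) ∨ ¬(z ∨ y) = max(0.460, 0.144) = 0.460
(x ∨ x) ↔ (((y ⊕ (y → y)) ↔ ¬¬x) ∨ ¬(z ∨ y)) = 1 − |0.460 − 0.460| = 1 − 0.000 = 1.000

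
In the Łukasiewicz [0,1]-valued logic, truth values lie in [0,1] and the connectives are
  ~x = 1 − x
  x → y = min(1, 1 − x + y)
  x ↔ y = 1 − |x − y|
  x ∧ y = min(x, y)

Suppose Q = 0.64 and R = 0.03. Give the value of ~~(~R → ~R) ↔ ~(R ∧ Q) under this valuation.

0.97

~R = 1 − 0.03 = 0.97
~R → ~R = min(1, 1 − 0.97 + 0.97) = min(1, 1.00) = 1.00
~(~R → ~R) = 1 − 1.00 = 0.00
~~(~R → ~R) = 1 − 0.00 = 1.00
R ∧ Q = min(0.03, 0.64) = 0.03
~(R ∧ Q) = 1 − 0.03 = 0.97
~~(~R → ~R) ↔ ~(R ∧ Q) = 1 − |1.00 − 0.97| = 1 − 0.03 = 0.97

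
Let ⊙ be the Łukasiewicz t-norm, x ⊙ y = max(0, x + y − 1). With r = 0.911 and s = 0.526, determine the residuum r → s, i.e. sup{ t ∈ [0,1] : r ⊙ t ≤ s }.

The residuum of the Łukasiewicz t-norm gives the supremum: min(1, 1 − 0.911 + 0.526).
1 − 0.911 + 0.526 = 0.615, so t = min(1, 0.615) = 0.615.
Check: 0.911 ⊙ 0.615 = max(0, 0.526) = 0.526 ≤ 0.526.

0.615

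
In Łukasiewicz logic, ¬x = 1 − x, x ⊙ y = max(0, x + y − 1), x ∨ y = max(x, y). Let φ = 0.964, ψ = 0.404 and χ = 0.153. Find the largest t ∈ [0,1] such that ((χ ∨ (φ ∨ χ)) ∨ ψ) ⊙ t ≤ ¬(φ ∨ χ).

0.072

φ ∨ χ = max(0.964, 0.153) = 0.964
χ ∨ (φ ∨ χ) = max(0.153, 0.964) = 0.964
(χ ∨ (φ ∨ χ)) ∨ ψ = max(0.964, 0.404) = 0.964
So the left factor is (χ ∨ (φ ∨ χ)) ∨ ψ = 0.964.
¬(φ ∨ χ) = 1 − 0.964 = 0.036
So the right-hand bound is ¬(φ ∨ χ) = 0.036.
The residuum of the Łukasiewicz t-norm gives the supremum: min(1, 1 − 0.964 + 0.036).
1 − 0.964 + 0.036 = 0.072, so t = min(1, 0.072) = 0.072.
Check: 0.964 ⊙ 0.072 = max(0, 0.036) = 0.036 ≤ 0.036.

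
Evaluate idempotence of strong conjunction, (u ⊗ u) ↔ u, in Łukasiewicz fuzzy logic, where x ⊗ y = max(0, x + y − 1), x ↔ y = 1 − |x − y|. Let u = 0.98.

u ⊗ u = max(0, 0.98 + 0.98 − 1) = max(0, 0.96) = 0.96
(u ⊗ u) ↔ u = 1 − |0.96 − 0.98| = 1 − 0.02 = 0.98
(The value 0.98 < 1 shows this instance is not satisfied; fails in Ł∞ since a ⊗ a = max(0, 2a−1) ≠ a in general.)

0.98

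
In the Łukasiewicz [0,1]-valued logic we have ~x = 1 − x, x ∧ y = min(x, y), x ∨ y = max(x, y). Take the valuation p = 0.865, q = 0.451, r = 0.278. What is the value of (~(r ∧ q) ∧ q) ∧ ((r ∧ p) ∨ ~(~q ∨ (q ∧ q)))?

0.451

r ∧ q = min(0.278, 0.451) = 0.278
~(r ∧ q) = 1 − 0.278 = 0.722
~(r ∧ q) ∧ q = min(0.722, 0.451) = 0.451
r ∧ p = min(0.278, 0.865) = 0.278
~q = 1 − 0.451 = 0.549
q ∧ q = min(0.451, 0.451) = 0.451
~q ∨ (q ∧ q) = max(0.549, 0.451) = 0.549
~(~q ∨ (q ∧ q)) = 1 − 0.549 = 0.451
(r ∧ p) ∨ ~(~q ∨ (q ∧ q)) = max(0.278, 0.451) = 0.451
(~(r ∧ q) ∧ q) ∧ ((r ∧ p) ∨ ~(~q ∨ (q ∧ q))) = min(0.451, 0.451) = 0.451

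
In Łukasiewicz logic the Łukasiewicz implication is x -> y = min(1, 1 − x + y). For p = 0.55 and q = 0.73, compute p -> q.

1.00

p -> q = min(1, 1 − 0.55 + 0.73) = min(1, 1.18) = 1.00
For comparison, the Gödel implication (1 if x ≤ y else y) would give 1.00.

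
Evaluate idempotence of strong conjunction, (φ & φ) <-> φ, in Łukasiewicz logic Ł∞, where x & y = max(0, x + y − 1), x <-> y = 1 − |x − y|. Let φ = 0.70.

φ & φ = max(0, 0.70 + 0.70 − 1) = max(0, 0.40) = 0.40
(φ & φ) <-> φ = 1 − |0.40 − 0.70| = 1 − 0.30 = 0.70
(The value 0.70 < 1 shows this instance is not satisfied; fails in Ł∞ since a ⊗ a = max(0, 2a−1) ≠ a in general.)

0.70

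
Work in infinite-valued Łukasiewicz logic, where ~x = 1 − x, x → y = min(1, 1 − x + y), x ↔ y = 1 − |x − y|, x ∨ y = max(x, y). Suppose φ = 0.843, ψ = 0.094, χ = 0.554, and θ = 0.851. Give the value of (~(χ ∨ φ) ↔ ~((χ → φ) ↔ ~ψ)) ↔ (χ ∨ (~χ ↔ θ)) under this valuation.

0.658

χ ∨ φ = max(0.554, 0.843) = 0.843
~(χ ∨ φ) = 1 − 0.843 = 0.157
χ → φ = min(1, 1 − 0.554 + 0.843) = min(1, 1.289) = 1.000
~ψ = 1 − 0.094 = 0.906
(χ → φ) ↔ ~ψ = 1 − |1.000 − 0.906| = 1 − 0.094 = 0.906
~((χ → φ) ↔ ~ψ) = 1 − 0.906 = 0.094
~(χ ∨ φ) ↔ ~((χ → φ) ↔ ~ψ) = 1 − |0.157 − 0.094| = 1 − 0.063 = 0.937
~χ = 1 − 0.554 = 0.446
~χ ↔ θ = 1 − |0.446 − 0.851| = 1 − 0.405 = 0.595
χ ∨ (~χ ↔ θ) = max(0.554, 0.595) = 0.595
(~(χ ∨ φ) ↔ ~((χ → φ) ↔ ~ψ)) ↔ (χ ∨ (~χ ↔ θ)) = 1 − |0.937 − 0.595| = 1 − 0.342 = 0.658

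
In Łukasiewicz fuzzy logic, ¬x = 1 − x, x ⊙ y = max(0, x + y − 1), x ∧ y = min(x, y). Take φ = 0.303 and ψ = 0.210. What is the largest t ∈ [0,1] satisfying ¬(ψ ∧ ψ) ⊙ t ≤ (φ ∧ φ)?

ψ ∧ ψ = min(0.210, 0.210) = 0.210
¬(ψ ∧ ψ) = 1 − 0.210 = 0.790
So the left factor is ¬(ψ ∧ ψ) = 0.790.
φ ∧ φ = min(0.303, 0.303) = 0.303
So the right-hand bound is φ ∧ φ = 0.303.
The residuum of the Łukasiewicz t-norm gives the supremum: min(1, 1 − 0.790 + 0.303).
1 − 0.790 + 0.303 = 0.513, so t = min(1, 0.513) = 0.513.
Check: 0.790 ⊙ 0.513 = max(0, 0.303) = 0.303 ≤ 0.303.

0.513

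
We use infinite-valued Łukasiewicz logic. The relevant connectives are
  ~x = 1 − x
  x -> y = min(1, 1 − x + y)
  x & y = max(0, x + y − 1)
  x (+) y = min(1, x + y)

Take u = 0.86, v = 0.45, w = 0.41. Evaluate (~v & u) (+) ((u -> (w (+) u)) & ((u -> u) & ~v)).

0.96

~v = 1 − 0.45 = 0.55
~v & u = max(0, 0.55 + 0.86 − 1) = max(0, 0.41) = 0.41
w (+) u = min(1, 0.41 + 0.86) = min(1, 1.27) = 1.00
u -> (w (+) u) = min(1, 1 − 0.86 + 1.00) = min(1, 1.14) = 1.00
u -> u = min(1, 1 − 0.86 + 0.86) = min(1, 1.00) = 1.00
(u -> u) & ~v = max(0, 1.00 + 0.55 − 1) = max(0, 0.55) = 0.55
(u -> (w (+) u)) & ((u -> u) & ~v) = max(0, 1.00 + 0.55 − 1) = max(0, 0.55) = 0.55
(~v & u) (+) ((u -> (w (+) u)) & ((u -> u) & ~v)) = min(1, 0.41 + 0.55) = min(1, 0.96) = 0.96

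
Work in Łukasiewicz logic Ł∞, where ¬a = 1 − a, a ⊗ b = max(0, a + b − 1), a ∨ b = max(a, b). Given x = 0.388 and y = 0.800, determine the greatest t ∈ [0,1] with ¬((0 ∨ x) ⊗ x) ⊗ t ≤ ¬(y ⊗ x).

0 ∨ x = max(0.000, 0.388) = 0.388
(0 ∨ x) ⊗ x = max(0, 0.388 + 0.388 − 1) = max(0, -0.224) = 0.000
¬((0 ∨ x) ⊗ x) = 1 − 0.000 = 1.000
So the left factor is ¬((0 ∨ x) ⊗ x) = 1.000.
y ⊗ x = max(0, 0.800 + 0.388 − 1) = max(0, 0.188) = 0.188
¬(y ⊗ x) = 1 − 0.188 = 0.812
So the right-hand bound is ¬(y ⊗ x) = 0.812.
The residuum of the Łukasiewicz t-norm gives the supremum: min(1, 1 − 1.000 + 0.812).
1 − 1.000 + 0.812 = 0.812, so t = min(1, 0.812) = 0.812.
Check: 1.000 ⊗ 0.812 = max(0, 0.812) = 0.812 ≤ 0.812.

0.812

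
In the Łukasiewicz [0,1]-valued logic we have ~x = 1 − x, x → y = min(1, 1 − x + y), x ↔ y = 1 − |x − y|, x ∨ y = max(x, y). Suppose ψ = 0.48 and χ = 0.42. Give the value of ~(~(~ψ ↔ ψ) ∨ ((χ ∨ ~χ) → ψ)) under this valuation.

~ψ = 1 − 0.48 = 0.52
~ψ ↔ ψ = 1 − |0.52 − 0.48| = 1 − 0.04 = 0.96
~(~ψ ↔ ψ) = 1 − 0.96 = 0.04
~χ = 1 − 0.42 = 0.58
χ ∨ ~χ = max(0.42, 0.58) = 0.58
(χ ∨ ~χ) → ψ = min(1, 1 − 0.58 + 0.48) = min(1, 0.90) = 0.90
~(~ψ ↔ ψ) ∨ ((χ ∨ ~χ) → ψ) = max(0.04, 0.90) = 0.90
~(~(~ψ ↔ ψ) ∨ ((χ ∨ ~χ) → ψ)) = 1 − 0.90 = 0.10

0.10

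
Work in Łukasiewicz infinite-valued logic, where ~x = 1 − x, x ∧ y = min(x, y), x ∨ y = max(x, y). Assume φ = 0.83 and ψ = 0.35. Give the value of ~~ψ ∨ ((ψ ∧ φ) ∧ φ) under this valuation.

~ψ = 1 − 0.35 = 0.65
~~ψ = 1 − 0.65 = 0.35
ψ ∧ φ = min(0.35, 0.83) = 0.35
(ψ ∧ φ) ∧ φ = min(0.35, 0.83) = 0.35
~~ψ ∨ ((ψ ∧ φ) ∧ φ) = max(0.35, 0.35) = 0.35

0.35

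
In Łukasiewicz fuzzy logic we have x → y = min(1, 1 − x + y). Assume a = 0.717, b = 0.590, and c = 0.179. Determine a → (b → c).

b → c = min(1, 1 − 0.590 + 0.179) = min(1, 0.589) = 0.589
a → (b → c) = min(1, 1 − 0.717 + 0.589) = min(1, 0.872) = 0.872

0.872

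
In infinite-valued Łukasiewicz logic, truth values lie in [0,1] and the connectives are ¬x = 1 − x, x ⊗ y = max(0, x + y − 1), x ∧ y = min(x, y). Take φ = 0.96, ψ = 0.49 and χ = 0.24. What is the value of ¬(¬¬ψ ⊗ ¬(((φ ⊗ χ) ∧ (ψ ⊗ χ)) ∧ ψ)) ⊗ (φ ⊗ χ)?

0.00

¬ψ = 1 − 0.49 = 0.51
¬¬ψ = 1 − 0.51 = 0.49
φ ⊗ χ = max(0, 0.96 + 0.24 − 1) = max(0, 0.20) = 0.20
ψ ⊗ χ = max(0, 0.49 + 0.24 − 1) = max(0, -0.27) = 0.00
(φ ⊗ χ) ∧ (ψ ⊗ χ) = min(0.20, 0.00) = 0.00
((φ ⊗ χ) ∧ (ψ ⊗ χ)) ∧ ψ = min(0.00, 0.49) = 0.00
¬(((φ ⊗ χ) ∧ (ψ ⊗ χ)) ∧ ψ) = 1 − 0.00 = 1.00
¬¬ψ ⊗ ¬(((φ ⊗ χ) ∧ (ψ ⊗ χ)) ∧ ψ) = max(0, 0.49 + 1.00 − 1) = max(0, 0.49) = 0.49
¬(¬¬ψ ⊗ ¬(((φ ⊗ χ) ∧ (ψ ⊗ χ)) ∧ ψ)) = 1 − 0.49 = 0.51
¬(¬¬ψ ⊗ ¬(((φ ⊗ χ) ∧ (ψ ⊗ χ)) ∧ ψ)) ⊗ (φ ⊗ χ) = max(0, 0.51 + 0.20 − 1) = max(0, -0.29) = 0.00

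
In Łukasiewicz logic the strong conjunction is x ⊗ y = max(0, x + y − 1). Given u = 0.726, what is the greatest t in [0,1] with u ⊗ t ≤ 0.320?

The residuum of the Łukasiewicz t-norm gives the supremum: min(1, 1 − 0.726 + 0.320).
1 − 0.726 + 0.320 = 0.594, so t = min(1, 0.594) = 0.594.
Check: 0.726 ⊗ 0.594 = max(0, 0.320) = 0.320 ≤ 0.320.

0.594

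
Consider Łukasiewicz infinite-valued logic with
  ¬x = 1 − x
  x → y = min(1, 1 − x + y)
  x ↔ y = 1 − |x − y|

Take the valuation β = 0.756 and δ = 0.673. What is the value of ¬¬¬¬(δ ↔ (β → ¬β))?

¬β = 1 − 0.756 = 0.244
β → ¬β = min(1, 1 − 0.756 + 0.244) = min(1, 0.488) = 0.488
δ ↔ (β → ¬β) = 1 − |0.673 − 0.488| = 1 − 0.185 = 0.815
¬(δ ↔ (β → ¬β)) = 1 − 0.815 = 0.185
¬¬(δ ↔ (β → ¬β)) = 1 − 0.185 = 0.815
¬¬¬(δ ↔ (β → ¬β)) = 1 − 0.815 = 0.185
¬¬¬¬(δ ↔ (β → ¬β)) = 1 − 0.185 = 0.815

0.815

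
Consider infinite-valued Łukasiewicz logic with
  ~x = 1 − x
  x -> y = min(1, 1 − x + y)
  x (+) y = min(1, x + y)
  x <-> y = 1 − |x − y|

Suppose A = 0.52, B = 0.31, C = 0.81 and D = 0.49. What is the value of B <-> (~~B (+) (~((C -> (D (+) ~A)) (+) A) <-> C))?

~B = 1 − 0.31 = 0.69
~~B = 1 − 0.69 = 0.31
~A = 1 − 0.52 = 0.48
D (+) ~A = min(1, 0.49 + 0.48) = min(1, 0.97) = 0.97
C -> (D (+) ~A) = min(1, 1 − 0.81 + 0.97) = min(1, 1.16) = 1.00
(C -> (D (+) ~A)) (+) A = min(1, 1.00 + 0.52) = min(1, 1.52) = 1.00
~((C -> (D (+) ~A)) (+) A) = 1 − 1.00 = 0.00
~((C -> (D (+) ~A)) (+) A) <-> C = 1 − |0.00 − 0.81| = 1 − 0.81 = 0.19
~~B (+) (~((C -> (D (+) ~A)) (+) A) <-> C) = min(1, 0.31 + 0.19) = min(1, 0.50) = 0.50
B <-> (~~B (+) (~((C -> (D (+) ~A)) (+) A) <-> C)) = 1 − |0.31 − 0.50| = 1 − 0.19 = 0.81

0.81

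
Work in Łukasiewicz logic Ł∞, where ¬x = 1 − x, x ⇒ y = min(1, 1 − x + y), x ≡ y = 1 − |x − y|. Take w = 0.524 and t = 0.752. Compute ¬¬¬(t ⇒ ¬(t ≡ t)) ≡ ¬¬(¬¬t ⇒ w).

t ≡ t = 1 − |0.752 − 0.752| = 1 − 0.000 = 1.000
¬(t ≡ t) = 1 − 1.000 = 0.000
t ⇒ ¬(t ≡ t) = min(1, 1 − 0.752 + 0.000) = min(1, 0.248) = 0.248
¬(t ⇒ ¬(t ≡ t)) = 1 − 0.248 = 0.752
¬¬(t ⇒ ¬(t ≡ t)) = 1 − 0.752 = 0.248
¬¬¬(t ⇒ ¬(t ≡ t)) = 1 − 0.248 = 0.752
¬t = 1 − 0.752 = 0.248
¬¬t = 1 − 0.248 = 0.752
¬¬t ⇒ w = min(1, 1 − 0.752 + 0.524) = min(1, 0.772) = 0.772
¬(¬¬t ⇒ w) = 1 − 0.772 = 0.228
¬¬(¬¬t ⇒ w) = 1 − 0.228 = 0.772
¬¬¬(t ⇒ ¬(t ≡ t)) ≡ ¬¬(¬¬t ⇒ w) = 1 − |0.752 − 0.772| = 1 − 0.020 = 0.980

0.980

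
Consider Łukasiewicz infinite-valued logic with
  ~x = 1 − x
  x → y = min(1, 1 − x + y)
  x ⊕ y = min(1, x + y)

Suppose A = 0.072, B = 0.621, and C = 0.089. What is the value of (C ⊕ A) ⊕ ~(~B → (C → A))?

C ⊕ A = min(1, 0.089 + 0.072) = min(1, 0.161) = 0.161
~B = 1 − 0.621 = 0.379
C → A = min(1, 1 − 0.089 + 0.072) = min(1, 0.983) = 0.983
~B → (C → A) = min(1, 1 − 0.379 + 0.983) = min(1, 1.604) = 1.000
~(~B → (C → A)) = 1 − 1.000 = 0.000
(C ⊕ A) ⊕ ~(~B → (C → A)) = min(1, 0.161 + 0.000) = min(1, 0.161) = 0.161

0.161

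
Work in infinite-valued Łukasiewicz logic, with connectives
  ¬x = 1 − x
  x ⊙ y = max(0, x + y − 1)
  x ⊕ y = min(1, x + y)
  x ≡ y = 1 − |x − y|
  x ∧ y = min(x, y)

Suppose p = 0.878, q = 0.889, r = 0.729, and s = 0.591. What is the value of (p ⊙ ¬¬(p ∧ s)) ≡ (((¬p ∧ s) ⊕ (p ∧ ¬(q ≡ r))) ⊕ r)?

0.469

p ∧ s = min(0.878, 0.591) = 0.591
¬(p ∧ s) = 1 − 0.591 = 0.409
¬¬(p ∧ s) = 1 − 0.409 = 0.591
p ⊙ ¬¬(p ∧ s) = max(0, 0.878 + 0.591 − 1) = max(0, 0.469) = 0.469
¬p = 1 − 0.878 = 0.122
¬p ∧ s = min(0.122, 0.591) = 0.122
q ≡ r = 1 − |0.889 − 0.729| = 1 − 0.160 = 0.840
¬(q ≡ r) = 1 − 0.840 = 0.160
p ∧ ¬(q ≡ r) = min(0.878, 0.160) = 0.160
(¬p ∧ s) ⊕ (p ∧ ¬(q ≡ r)) = min(1, 0.122 + 0.160) = min(1, 0.282) = 0.282
((¬p ∧ s) ⊕ (p ∧ ¬(q ≡ r))) ⊕ r = min(1, 0.282 + 0.729) = min(1, 1.011) = 1.000
(p ⊙ ¬¬(p ∧ s)) ≡ (((¬p ∧ s) ⊕ (p ∧ ¬(q ≡ r))) ⊕ r) = 1 − |0.469 − 1.000| = 1 − 0.531 = 0.469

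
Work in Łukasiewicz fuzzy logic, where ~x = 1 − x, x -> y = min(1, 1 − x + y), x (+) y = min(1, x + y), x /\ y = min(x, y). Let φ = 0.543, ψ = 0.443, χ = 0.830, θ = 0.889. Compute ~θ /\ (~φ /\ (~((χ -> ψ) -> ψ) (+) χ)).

~θ = 1 − 0.889 = 0.111
~φ = 1 − 0.543 = 0.457
χ -> ψ = min(1, 1 − 0.830 + 0.443) = min(1, 0.613) = 0.613
(χ -> ψ) -> ψ = min(1, 1 − 0.613 + 0.443) = min(1, 0.830) = 0.830
~((χ -> ψ) -> ψ) = 1 − 0.830 = 0.170
~((χ -> ψ) -> ψ) (+) χ = min(1, 0.170 + 0.830) = min(1, 1.000) = 1.000
~φ /\ (~((χ -> ψ) -> ψ) (+) χ) = min(0.457, 1.000) = 0.457
~θ /\ (~φ /\ (~((χ -> ψ) -> ψ) (+) χ)) = min(0.111, 0.457) = 0.111

0.111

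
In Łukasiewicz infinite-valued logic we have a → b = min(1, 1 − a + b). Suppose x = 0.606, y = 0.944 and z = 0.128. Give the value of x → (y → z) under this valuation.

y → z = min(1, 1 − 0.944 + 0.128) = min(1, 0.184) = 0.184
x → (y → z) = min(1, 1 − 0.606 + 0.184) = min(1, 0.578) = 0.578

0.578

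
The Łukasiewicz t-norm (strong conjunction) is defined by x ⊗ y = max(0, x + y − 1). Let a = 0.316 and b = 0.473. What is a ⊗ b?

0.000

a ⊗ b = max(0, 0.316 + 0.473 − 1) = max(0, -0.211) = 0.000
For comparison, the Gödel (minimum) t-norm min(x, y) would give 0.316.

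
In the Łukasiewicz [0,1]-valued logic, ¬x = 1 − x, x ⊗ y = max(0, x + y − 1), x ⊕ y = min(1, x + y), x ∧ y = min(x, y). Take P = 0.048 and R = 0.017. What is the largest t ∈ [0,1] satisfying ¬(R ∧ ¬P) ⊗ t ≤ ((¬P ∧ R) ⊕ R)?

0.051

¬P = 1 − 0.048 = 0.952
R ∧ ¬P = min(0.017, 0.952) = 0.017
¬(R ∧ ¬P) = 1 − 0.017 = 0.983
So the left factor is ¬(R ∧ ¬P) = 0.983.
¬P ∧ R = min(0.952, 0.017) = 0.017
(¬P ∧ R) ⊕ R = min(1, 0.017 + 0.017) = min(1, 0.034) = 0.034
So the right-hand bound is (¬P ∧ R) ⊕ R = 0.034.
The residuum of the Łukasiewicz t-norm gives the supremum: min(1, 1 − 0.983 + 0.034).
1 − 0.983 + 0.034 = 0.051, so t = min(1, 0.051) = 0.051.
Check: 0.983 ⊗ 0.051 = max(0, 0.034) = 0.034 ≤ 0.034.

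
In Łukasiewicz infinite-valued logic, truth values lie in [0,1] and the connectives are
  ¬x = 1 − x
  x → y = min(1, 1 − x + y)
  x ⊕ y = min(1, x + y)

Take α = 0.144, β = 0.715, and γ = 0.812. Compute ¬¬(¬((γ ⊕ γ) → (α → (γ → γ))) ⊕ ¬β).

0.285

γ ⊕ γ = min(1, 0.812 + 0.812) = min(1, 1.624) = 1.000
γ → γ = min(1, 1 − 0.812 + 0.812) = min(1, 1.000) = 1.000
α → (γ → γ) = min(1, 1 − 0.144 + 1.000) = min(1, 1.856) = 1.000
(γ ⊕ γ) → (α → (γ → γ)) = min(1, 1 − 1.000 + 1.000) = min(1, 1.000) = 1.000
¬((γ ⊕ γ) → (α → (γ → γ))) = 1 − 1.000 = 0.000
¬β = 1 − 0.715 = 0.285
¬((γ ⊕ γ) → (α → (γ → γ))) ⊕ ¬β = min(1, 0.000 + 0.285) = min(1, 0.285) = 0.285
¬(¬((γ ⊕ γ) → (α → (γ → γ))) ⊕ ¬β) = 1 − 0.285 = 0.715
¬¬(¬((γ ⊕ γ) → (α → (γ → γ))) ⊕ ¬β) = 1 − 0.715 = 0.285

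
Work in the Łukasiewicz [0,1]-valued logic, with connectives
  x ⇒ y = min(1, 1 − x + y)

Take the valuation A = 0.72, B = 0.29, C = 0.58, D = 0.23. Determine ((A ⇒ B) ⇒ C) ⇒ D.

0.23

A ⇒ B = min(1, 1 − 0.72 + 0.29) = min(1, 0.57) = 0.57
(A ⇒ B) ⇒ C = min(1, 1 − 0.57 + 0.58) = min(1, 1.01) = 1.00
((A ⇒ B) ⇒ C) ⇒ D = min(1, 1 − 1.00 + 0.23) = min(1, 0.23) = 0.23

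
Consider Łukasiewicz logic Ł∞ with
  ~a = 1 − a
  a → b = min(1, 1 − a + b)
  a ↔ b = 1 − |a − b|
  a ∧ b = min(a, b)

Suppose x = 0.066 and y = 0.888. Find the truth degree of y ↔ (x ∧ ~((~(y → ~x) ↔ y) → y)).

0.112

~x = 1 − 0.066 = 0.934
y → ~x = min(1, 1 − 0.888 + 0.934) = min(1, 1.046) = 1.000
~(y → ~x) = 1 − 1.000 = 0.000
~(y → ~x) ↔ y = 1 − |0.000 − 0.888| = 1 − 0.888 = 0.112
(~(y → ~x) ↔ y) → y = min(1, 1 − 0.112 + 0.888) = min(1, 1.776) = 1.000
~((~(y → ~x) ↔ y) → y) = 1 − 1.000 = 0.000
x ∧ ~((~(y → ~x) ↔ y) → y) = min(0.066, 0.000) = 0.000
y ↔ (x ∧ ~((~(y → ~x) ↔ y) → y)) = 1 − |0.888 − 0.000| = 1 − 0.888 = 0.112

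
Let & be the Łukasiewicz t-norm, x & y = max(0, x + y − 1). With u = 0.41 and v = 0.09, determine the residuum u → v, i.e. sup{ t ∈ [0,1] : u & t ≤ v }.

The residuum of the Łukasiewicz t-norm gives the supremum: min(1, 1 − 0.41 + 0.09).
1 − 0.41 + 0.09 = 0.68, so t = min(1, 0.68) = 0.68.
Check: 0.41 & 0.68 = max(0, 0.09) = 0.09 ≤ 0.09.

0.68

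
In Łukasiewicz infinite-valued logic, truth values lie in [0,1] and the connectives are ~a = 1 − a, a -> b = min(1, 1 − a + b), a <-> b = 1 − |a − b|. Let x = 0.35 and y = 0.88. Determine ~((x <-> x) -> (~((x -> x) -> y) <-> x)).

0.23

x <-> x = 1 − |0.35 − 0.35| = 1 − 0.00 = 1.00
x -> x = min(1, 1 − 0.35 + 0.35) = min(1, 1.00) = 1.00
(x -> x) -> y = min(1, 1 − 1.00 + 0.88) = min(1, 0.88) = 0.88
~((x -> x) -> y) = 1 − 0.88 = 0.12
~((x -> x) -> y) <-> x = 1 − |0.12 − 0.35| = 1 − 0.23 = 0.77
(x <-> x) -> (~((x -> x) -> y) <-> x) = min(1, 1 − 1.00 + 0.77) = min(1, 0.77) = 0.77
~((x <-> x) -> (~((x -> x) -> y) <-> x)) = 1 − 0.77 = 0.23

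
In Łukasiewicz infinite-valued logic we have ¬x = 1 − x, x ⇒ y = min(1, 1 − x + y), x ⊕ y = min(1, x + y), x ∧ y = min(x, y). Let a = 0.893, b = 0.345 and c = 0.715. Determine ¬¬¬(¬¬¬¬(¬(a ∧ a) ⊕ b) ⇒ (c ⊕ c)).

a ∧ a = min(0.893, 0.893) = 0.893
¬(a ∧ a) = 1 − 0.893 = 0.107
¬(a ∧ a) ⊕ b = min(1, 0.107 + 0.345) = min(1, 0.452) = 0.452
¬(¬(a ∧ a) ⊕ b) = 1 − 0.452 = 0.548
¬¬(¬(a ∧ a) ⊕ b) = 1 − 0.548 = 0.452
¬¬¬(¬(a ∧ a) ⊕ b) = 1 − 0.452 = 0.548
¬¬¬¬(¬(a ∧ a) ⊕ b) = 1 − 0.548 = 0.452
c ⊕ c = min(1, 0.715 + 0.715) = min(1, 1.430) = 1.000
¬¬¬¬(¬(a ∧ a) ⊕ b) ⇒ (c ⊕ c) = min(1, 1 − 0.452 + 1.000) = min(1, 1.548) = 1.000
¬(¬¬¬¬(¬(a ∧ a) ⊕ b) ⇒ (c ⊕ c)) = 1 − 1.000 = 0.000
¬¬(¬¬¬¬(¬(a ∧ a) ⊕ b) ⇒ (c ⊕ c)) = 1 − 0.000 = 1.000
¬¬¬(¬¬¬¬(¬(a ∧ a) ⊕ b) ⇒ (c ⊕ c)) = 1 − 1.000 = 0.000

0.000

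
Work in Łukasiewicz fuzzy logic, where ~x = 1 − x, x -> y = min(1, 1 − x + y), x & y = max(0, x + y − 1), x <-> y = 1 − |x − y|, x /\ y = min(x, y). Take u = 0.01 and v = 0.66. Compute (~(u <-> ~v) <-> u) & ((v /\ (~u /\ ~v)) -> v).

0.68

~v = 1 − 0.66 = 0.34
u <-> ~v = 1 − |0.01 − 0.34| = 1 − 0.33 = 0.67
~(u <-> ~v) = 1 − 0.67 = 0.33
~(u <-> ~v) <-> u = 1 − |0.33 − 0.01| = 1 − 0.32 = 0.68
~u = 1 − 0.01 = 0.99
~u /\ ~v = min(0.99, 0.34) = 0.34
v /\ (~u /\ ~v) = min(0.66, 0.34) = 0.34
(v /\ (~u /\ ~v)) -> v = min(1, 1 − 0.34 + 0.66) = min(1, 1.32) = 1.00
(~(u <-> ~v) <-> u) & ((v /\ (~u /\ ~v)) -> v) = max(0, 0.68 + 1.00 − 1) = max(0, 0.68) = 0.68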